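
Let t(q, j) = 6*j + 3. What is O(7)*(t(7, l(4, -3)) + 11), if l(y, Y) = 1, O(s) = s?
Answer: 140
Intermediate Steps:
t(q, j) = 3 + 6*j
O(7)*(t(7, l(4, -3)) + 11) = 7*((3 + 6*1) + 11) = 7*((3 + 6) + 11) = 7*(9 + 11) = 7*20 = 140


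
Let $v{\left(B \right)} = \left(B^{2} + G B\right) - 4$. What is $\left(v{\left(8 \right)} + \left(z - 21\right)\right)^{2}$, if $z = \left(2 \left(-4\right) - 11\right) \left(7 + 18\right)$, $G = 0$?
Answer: $190096$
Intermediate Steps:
$z = -475$ ($z = \left(-8 - 11\right) 25 = \left(-19\right) 25 = -475$)
$v{\left(B \right)} = -4 + B^{2}$ ($v{\left(B \right)} = \left(B^{2} + 0 B\right) - 4 = \left(B^{2} + 0\right) - 4 = B^{2} - 4 = -4 + B^{2}$)
$\left(v{\left(8 \right)} + \left(z - 21\right)\right)^{2} = \left(\left(-4 + 8^{2}\right) - 496\right)^{2} = \left(\left(-4 + 64\right) - 496\right)^{2} = \left(60 - 496\right)^{2} = \left(-436\right)^{2} = 190096$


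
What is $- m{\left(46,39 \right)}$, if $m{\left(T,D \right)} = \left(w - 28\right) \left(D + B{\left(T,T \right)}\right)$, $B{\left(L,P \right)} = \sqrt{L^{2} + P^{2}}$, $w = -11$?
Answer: $1521 + 1794 \sqrt{2} \approx 4058.1$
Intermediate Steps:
$m{\left(T,D \right)} = - 39 D - 39 \sqrt{2} \sqrt{T^{2}}$ ($m{\left(T,D \right)} = \left(-11 - 28\right) \left(D + \sqrt{T^{2} + T^{2}}\right) = - 39 \left(D + \sqrt{2 T^{2}}\right) = - 39 \left(D + \sqrt{2} \sqrt{T^{2}}\right) = - 39 D - 39 \sqrt{2} \sqrt{T^{2}}$)
$- m{\left(46,39 \right)} = - (\left(-39\right) 39 - 39 \sqrt{2} \sqrt{46^{2}}) = - (-1521 - 39 \sqrt{2} \sqrt{2116}) = - (-1521 - 39 \sqrt{2} \cdot 46) = - (-1521 - 1794 \sqrt{2}) = 1521 + 1794 \sqrt{2}$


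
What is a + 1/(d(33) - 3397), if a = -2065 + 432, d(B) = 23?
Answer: -5509743/3374 ≈ -1633.0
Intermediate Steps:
a = -1633
a + 1/(d(33) - 3397) = -1633 + 1/(23 - 3397) = -1633 + 1/(-3374) = -1633 - 1/3374 = -5509743/3374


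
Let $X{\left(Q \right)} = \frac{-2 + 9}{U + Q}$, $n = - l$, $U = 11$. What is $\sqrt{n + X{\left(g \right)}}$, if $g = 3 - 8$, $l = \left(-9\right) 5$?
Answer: $\frac{\sqrt{1662}}{6} \approx 6.7946$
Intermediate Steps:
$l = -45$
$n = 45$ ($n = \left(-1\right) \left(-45\right) = 45$)
$g = -5$
$X{\left(Q \right)} = \frac{7}{11 + Q}$ ($X{\left(Q \right)} = \frac{-2 + 9}{11 + Q} = \frac{7}{11 + Q}$)
$\sqrt{n + X{\left(g \right)}} = \sqrt{45 + \frac{7}{11 - 5}} = \sqrt{45 + \frac{7}{6}} = \sqrt{\frac{277}{6}} = \frac{\sqrt{1662}}{6}$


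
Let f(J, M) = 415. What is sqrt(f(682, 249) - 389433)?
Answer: I*sqrt(389018) ≈ 623.71*I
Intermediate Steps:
sqrt(f(682, 249) - 389433) = sqrt(415 - 389433) = sqrt(-389018) = I*sqrt(389018)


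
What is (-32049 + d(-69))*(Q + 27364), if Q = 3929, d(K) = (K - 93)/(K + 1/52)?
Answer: -3597172251327/3587 ≈ -1.0028e+9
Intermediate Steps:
d(K) = (-93 + K)/(1/52 + K) (d(K) = (-93 + K)/(K + 1/52) = (-93 + K)/(1/52 + K))
(-32049 + d(-69))*(Q + 27364) = (-32049 + 52*(-93 - 69)/(1 + 52*(-69)))*(3929 + 27364) = (-32049 + 52*(-162)/(1 - 3588))*31293 = (-32049 + 52*(-162)/(-3587))*31293 = (-32049 + 52*(-1/3587)*(-162))*31293 = (-32049 + 8424/3587)*31293 = -114951339/3587*31293 = -3597172251327/3587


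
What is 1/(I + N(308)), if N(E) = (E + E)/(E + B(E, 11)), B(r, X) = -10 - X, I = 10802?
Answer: 41/442970 ≈ 9.2557e-5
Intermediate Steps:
N(E) = 2*E/(-21 + E) (N(E) = (E + E)/(E + (-10 - 1*11)) = (2*E)/(E + (-10 - 11)) = (2*E)/(E - 21) = (2*E)/(-21 + E) = 2*E/(-21 + E))
1/(I + N(308)) = 1/(10802 + 2*308/(-21 + 308)) = 1/(10802 + 2*308/287) = 1/(10802 + 2*308*(1/287)) = 1/(10802 + 88/41) = 1/(442970/41) = 41/442970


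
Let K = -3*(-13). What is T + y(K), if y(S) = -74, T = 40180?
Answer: 40106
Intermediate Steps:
K = 39
T + y(K) = 40180 - 74 = 40106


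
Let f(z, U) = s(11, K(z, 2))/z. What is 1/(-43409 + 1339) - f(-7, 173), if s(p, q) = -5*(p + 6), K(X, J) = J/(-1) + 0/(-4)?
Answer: -510851/42070 ≈ -12.143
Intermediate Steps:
K(X, J) = -J (K(X, J) = J*(-1) + 0*(-1/4) = -J + 0 = -J)
s(p, q) = -30 - 5*p (s(p, q) = -5*(6 + p) = -30 - 5*p)
f(z, U) = -85/z (f(z, U) = (-30 - 5*11)/z = (-30 - 55)/z = -85/z)
1/(-43409 + 1339) - f(-7, 173) = 1/(-43409 + 1339) - (-85)/(-7) = 1/(-42070) - (-85)*(-1)/7 = -1/42070 - 1*85/7 = -1/42070 - 85/7 = -510851/42070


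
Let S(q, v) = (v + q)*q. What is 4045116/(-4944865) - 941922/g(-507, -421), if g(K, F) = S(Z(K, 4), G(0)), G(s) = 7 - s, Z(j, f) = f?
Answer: -2328927557817/108787030 ≈ -21408.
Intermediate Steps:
S(q, v) = q*(q + v) (S(q, v) = (q + v)*q = q*(q + v))
g(K, F) = 44 (g(K, F) = 4*(4 + (7 - 1*0)) = 4*(4 + (7 + 0)) = 4*(4 + 7) = 4*11 = 44)
4045116/(-4944865) - 941922/g(-507, -421) = 4045116/(-4944865) - 941922/44 = 4045116*(-1/4944865) - 941922*1/44 = -4045116/4944865 - 470961/22 = -2328927557817/108787030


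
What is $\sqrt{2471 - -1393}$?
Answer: $2 \sqrt{966} \approx 62.161$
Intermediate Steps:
$\sqrt{2471 - -1393} = \sqrt{2471 + 1393} = \sqrt{3864} = 2 \sqrt{966}$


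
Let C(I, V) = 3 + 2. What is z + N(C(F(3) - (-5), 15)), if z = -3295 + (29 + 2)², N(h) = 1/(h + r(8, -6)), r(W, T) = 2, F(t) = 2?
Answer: -16337/7 ≈ -2333.9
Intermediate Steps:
C(I, V) = 5
N(h) = 1/(2 + h) (N(h) = 1/(h + 2) = 1/(2 + h))
z = -2334 (z = -3295 + 31² = -3295 + 961 = -2334)
z + N(C(F(3) - (-5), 15)) = -2334 + 1/(2 + 5) = -2334 + 1/7 = -2334 + ⅐ = -16337/7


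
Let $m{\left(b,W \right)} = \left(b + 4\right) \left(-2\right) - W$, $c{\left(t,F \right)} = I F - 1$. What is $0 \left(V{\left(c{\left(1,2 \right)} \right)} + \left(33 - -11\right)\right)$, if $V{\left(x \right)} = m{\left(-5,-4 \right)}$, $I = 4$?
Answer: $0$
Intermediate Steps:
$c{\left(t,F \right)} = -1 + 4 F$ ($c{\left(t,F \right)} = 4 F - 1 = -1 + 4 F$)
$m{\left(b,W \right)} = -8 - W - 2 b$ ($m{\left(b,W \right)} = \left(4 + b\right) \left(-2\right) - W = \left(-8 - 2 b\right) - W = -8 - W - 2 b$)
$V{\left(x \right)} = 6$ ($V{\left(x \right)} = -8 - -4 - -10 = -8 + 4 + 10 = 6$)
$0 \left(V{\left(c{\left(1,2 \right)} \right)} + \left(33 - -11\right)\right) = 0 \left(6 + \left(33 - -11\right)\right) = 0 \left(6 + \left(33 + 11\right)\right) = 0 \left(6 + 44\right) = 0 \cdot 50 = 0$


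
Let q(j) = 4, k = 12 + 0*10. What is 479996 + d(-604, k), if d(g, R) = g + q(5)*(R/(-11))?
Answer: 5273264/11 ≈ 4.7939e+5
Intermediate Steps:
k = 12 (k = 12 + 0 = 12)
d(g, R) = g - 4*R/11 (d(g, R) = g + 4*(R/(-11)) = g + 4*(R*(-1/11)) = g + 4*(-R/11) = g - 4*R/11)
479996 + d(-604, k) = 479996 + (-604 - 4/11*12) = 479996 + (-604 - 48/11) = 479996 - 6692/11 = 5273264/11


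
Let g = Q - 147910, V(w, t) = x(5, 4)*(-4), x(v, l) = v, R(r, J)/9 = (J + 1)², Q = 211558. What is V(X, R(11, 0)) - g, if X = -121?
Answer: -63668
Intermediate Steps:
R(r, J) = 9*(1 + J)² (R(r, J) = 9*(J + 1)² = 9*(1 + J)²)
V(w, t) = -20 (V(w, t) = 5*(-4) = -20)
g = 63648 (g = 211558 - 147910 = 63648)
V(X, R(11, 0)) - g = -20 - 1*63648 = -20 - 63648 = -63668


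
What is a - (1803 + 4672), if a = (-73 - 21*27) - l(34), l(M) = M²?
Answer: -8271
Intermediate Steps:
a = -1796 (a = (-73 - 21*27) - 1*34² = (-73 - 567) - 1*1156 = -640 - 1156 = -1796)
a - (1803 + 4672) = -1796 - (1803 + 4672) = -1796 - 1*6475 = -1796 - 6475 = -8271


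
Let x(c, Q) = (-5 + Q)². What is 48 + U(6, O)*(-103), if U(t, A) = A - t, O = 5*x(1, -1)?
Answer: -17874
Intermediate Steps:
O = 180 (O = 5*(-5 - 1)² = 5*(-6)² = 5*36 = 180)
48 + U(6, O)*(-103) = 48 + (180 - 1*6)*(-103) = 48 + (180 - 6)*(-103) = 48 + 174*(-103) = 48 - 17922 = -17874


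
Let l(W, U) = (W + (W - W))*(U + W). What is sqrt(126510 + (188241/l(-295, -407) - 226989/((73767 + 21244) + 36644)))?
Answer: sqrt(5159973740781669012190)/201958770 ≈ 355.68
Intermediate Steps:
l(W, U) = W*(U + W) (l(W, U) = (W + 0)*(U + W) = W*(U + W))
sqrt(126510 + (188241/l(-295, -407) - 226989/((73767 + 21244) + 36644))) = sqrt(126510 + (188241/((-295*(-407 - 295))) - 226989/((73767 + 21244) + 36644))) = sqrt(126510 + (188241/((-295*(-702))) - 226989/(95011 + 36644))) = sqrt(126510 + (188241/207090 - 226989/131655)) = sqrt(126510 + (188241*(1/207090) - 226989*1/131655)) = sqrt(126510 + (62747/69030 - 75663/43885)) = sqrt(126510 - 493872959/605876310) = sqrt(76648918105141/605876310) = sqrt(5159973740781669012190)/201958770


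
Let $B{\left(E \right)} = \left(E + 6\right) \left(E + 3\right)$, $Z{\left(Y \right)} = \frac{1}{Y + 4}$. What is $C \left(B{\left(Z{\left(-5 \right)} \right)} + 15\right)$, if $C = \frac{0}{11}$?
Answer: $0$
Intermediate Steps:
$C = 0$ ($C = 0 \cdot \frac{1}{11} = 0$)
$Z{\left(Y \right)} = \frac{1}{4 + Y}$
$B{\left(E \right)} = \left(3 + E\right) \left(6 + E\right)$ ($B{\left(E \right)} = \left(6 + E\right) \left(3 + E\right) = \left(3 + E\right) \left(6 + E\right)$)
$C \left(B{\left(Z{\left(-5 \right)} \right)} + 15\right) = 0 \left(\left(18 + \left(\frac{1}{4 - 5}\right)^{2} + \frac{9}{4 - 5}\right) + 15\right) = 0 \left(\left(18 + \left(\frac{1}{-1}\right)^{2} + \frac{9}{-1}\right) + 15\right) = 0 \left(\left(18 + \left(-1\right)^{2} + 9 \left(-1\right)\right) + 15\right) = 0 \left(\left(18 + 1 - 9\right) + 15\right) = 0 \left(10 + 15\right) = 0 \cdot 25 = 0$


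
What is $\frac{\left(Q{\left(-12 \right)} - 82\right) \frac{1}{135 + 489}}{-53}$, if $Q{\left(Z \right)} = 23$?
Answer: $\frac{59}{33072} \approx 0.001784$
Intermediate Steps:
$\frac{\left(Q{\left(-12 \right)} - 82\right) \frac{1}{135 + 489}}{-53} = \frac{\left(23 - 82\right) \frac{1}{135 + 489}}{-53} = - \frac{59}{624} \left(- \frac{1}{53}\right) = \left(-59\right) \frac{1}{624} \left(- \frac{1}{53}\right) = \left(- \frac{59}{624}\right) \left(- \frac{1}{53}\right) = \frac{59}{33072}$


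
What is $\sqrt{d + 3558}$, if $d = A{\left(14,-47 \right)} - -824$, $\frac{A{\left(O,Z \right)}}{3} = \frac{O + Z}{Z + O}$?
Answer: $\sqrt{4385} \approx 66.219$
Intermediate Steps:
$A{\left(O,Z \right)} = 3$ ($A{\left(O,Z \right)} = 3 \frac{O + Z}{Z + O} = 3 \frac{O + Z}{O + Z} = 3 \cdot 1 = 3$)
$d = 827$ ($d = 3 - -824 = 3 + 824 = 827$)
$\sqrt{d + 3558} = \sqrt{827 + 3558} = \sqrt{4385}$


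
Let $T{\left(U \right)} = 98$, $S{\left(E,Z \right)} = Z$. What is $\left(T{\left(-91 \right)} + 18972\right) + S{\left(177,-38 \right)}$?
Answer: $19032$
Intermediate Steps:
$\left(T{\left(-91 \right)} + 18972\right) + S{\left(177,-38 \right)} = \left(98 + 18972\right) - 38 = 19070 - 38 = 19032$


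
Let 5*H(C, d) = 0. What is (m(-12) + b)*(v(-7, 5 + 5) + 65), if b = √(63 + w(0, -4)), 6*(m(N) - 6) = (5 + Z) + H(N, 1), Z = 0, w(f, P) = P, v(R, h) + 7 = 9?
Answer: 2747/6 + 67*√59 ≈ 972.47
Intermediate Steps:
H(C, d) = 0 (H(C, d) = (⅕)*0 = 0)
v(R, h) = 2 (v(R, h) = -7 + 9 = 2)
m(N) = 41/6 (m(N) = 6 + ((5 + 0) + 0)/6 = 6 + (5 + 0)/6 = 6 + (⅙)*5 = 6 + ⅚ = 41/6)
b = √59 (b = √(63 - 4) = √59 ≈ 7.6811)
(m(-12) + b)*(v(-7, 5 + 5) + 65) = (41/6 + √59)*(2 + 65) = (41/6 + √59)*67 = 2747/6 + 67*√59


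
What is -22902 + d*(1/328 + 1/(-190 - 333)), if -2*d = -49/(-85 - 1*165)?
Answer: -392870070711/17154400 ≈ -22902.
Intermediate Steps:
d = -49/500 (d = -(-49)/(2*(-85 - 1*165)) = -(-49)/(2*(-85 - 165)) = -(-49)/(2*(-250)) = -(-49)*(-1)/(2*250) = -1/2*49/250 = -49/500 ≈ -0.098000)
-22902 + d*(1/328 + 1/(-190 - 333)) = -22902 - 49*(1/328 + 1/(-190 - 333))/500 = -22902 - 49*(1/328 + 1/(-523))/500 = -22902 - 49*(1/328 - 1/523)/500 = -22902 - 49/500*195/171544 = -22902 - 1911/17154400 = -392870070711/17154400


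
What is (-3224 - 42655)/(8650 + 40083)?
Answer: -45879/48733 ≈ -0.94144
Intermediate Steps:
(-3224 - 42655)/(8650 + 40083) = -45879/48733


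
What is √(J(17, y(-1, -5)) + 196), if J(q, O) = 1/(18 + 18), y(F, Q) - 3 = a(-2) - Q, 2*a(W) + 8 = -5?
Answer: √7057/6 ≈ 14.001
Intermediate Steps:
a(W) = -13/2 (a(W) = -4 + (½)*(-5) = -4 - 5/2 = -13/2)
y(F, Q) = -7/2 - Q (y(F, Q) = 3 + (-13/2 - Q) = -7/2 - Q)
J(q, O) = 1/36
√(J(17, y(-1, -5)) + 196) = √(1/36 + 196) = √(7057/36) = √7057/6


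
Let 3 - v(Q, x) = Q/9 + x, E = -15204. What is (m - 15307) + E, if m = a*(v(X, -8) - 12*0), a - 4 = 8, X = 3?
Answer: -30383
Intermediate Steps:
v(Q, x) = 3 - x - Q/9 (v(Q, x) = 3 - (Q/9 + x) = 3 - (x + Q/9) = 3 + (-x - Q/9) = 3 - x - Q/9)
a = 12 (a = 4 + 8 = 12)
m = 128 (m = 12*((3 - 1*(-8) - ⅑*3) - 12*0) = 12*((3 + 8 - ⅓) + 0) = 12*(32/3 + 0) = 12*(32/3) = 128)
(m - 15307) + E = (128 - 15307) - 15204 = -15179 - 15204 = -30383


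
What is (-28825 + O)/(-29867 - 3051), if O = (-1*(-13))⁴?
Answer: 132/16459 ≈ 0.0080199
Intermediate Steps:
O = 28561 (O = 13⁴ = 28561)
(-28825 + O)/(-29867 - 3051) = (-28825 + 28561)/(-29867 - 3051) = -264/(-32918) = -264*(-1/32918) = 132/16459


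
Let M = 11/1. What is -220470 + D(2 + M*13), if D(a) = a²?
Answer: -199445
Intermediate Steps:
M = 11 (M = 11*1 = 11)
-220470 + D(2 + M*13) = -220470 + (2 + 11*13)² = -220470 + (2 + 143)² = -220470 + 145² = -220470 + 21025 = -199445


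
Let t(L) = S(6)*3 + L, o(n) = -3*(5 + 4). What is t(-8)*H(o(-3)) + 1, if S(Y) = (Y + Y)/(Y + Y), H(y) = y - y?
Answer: 1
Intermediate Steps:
o(n) = -27 (o(n) = -3*9 = -27)
H(y) = 0
S(Y) = 1 (S(Y) = (2*Y)/((2*Y)) = (2*Y)*(1/(2*Y)) = 1)
t(L) = 3 + L (t(L) = 1*3 + L = 3 + L)
t(-8)*H(o(-3)) + 1 = (3 - 8)*0 + 1 = -5*0 + 1 = 0 + 1 = 1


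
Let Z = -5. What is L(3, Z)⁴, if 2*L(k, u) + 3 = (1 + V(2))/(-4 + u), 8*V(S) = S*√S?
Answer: (112 + √2)⁴/26873856 ≈ 6.1566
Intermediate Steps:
V(S) = S^(3/2)/8 (V(S) = (S*√S)/8 = S^(3/2)/8)
L(k, u) = -3/2 + (1 + √2/4)/(2*(-4 + u)) (L(k, u) = -3/2 + ((1 + 2^(3/2)/8)/(-4 + u))/2 = -3/2 + ((1 + (2*√2)/8)/(-4 + u))/2 = -3/2 + ((1 + √2/4)/(-4 + u))/2 = -3/2 + (1 + √2/4)/(2*(-4 + u)))
L(3, Z)⁴ = ((52 + √2 - 12*(-5))/(8*(-4 - 5)))⁴ = ((⅛)*(52 + √2 + 60)/(-9))⁴ = ((⅛)*(-⅑)*(112 + √2))⁴ = (-14/9 - √2/72)⁴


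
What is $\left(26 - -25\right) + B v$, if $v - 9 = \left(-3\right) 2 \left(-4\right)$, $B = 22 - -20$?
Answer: $1437$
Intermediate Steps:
$B = 42$ ($B = 22 + 20 = 42$)
$v = 33$ ($v = 9 + \left(-3\right) 2 \left(-4\right) = 9 - -24 = 9 + 24 = 33$)
$\left(26 - -25\right) + B v = \left(26 - -25\right) + 42 \cdot 33 = \left(26 + 25\right) + 1386 = 51 + 1386 = 1437$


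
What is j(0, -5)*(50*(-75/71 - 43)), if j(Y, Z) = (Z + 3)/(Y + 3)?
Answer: 312800/213 ≈ 1468.5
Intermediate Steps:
j(Y, Z) = (3 + Z)/(3 + Y)
j(0, -5)*(50*(-75/71 - 43)) = ((3 - 5)/(3 + 0))*(50*(-75/71 - 43)) = (-2/3)*(50*(-75*1/71 - 43)) = ((⅓)*(-2))*(50*(-75/71 - 43)) = -100*(-3128)/(3*71) = -⅔*(-156400/71) = 312800/213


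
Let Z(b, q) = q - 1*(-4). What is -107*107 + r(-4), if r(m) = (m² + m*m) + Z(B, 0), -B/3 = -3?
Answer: -11413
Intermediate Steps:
B = 9 (B = -3*(-3) = 9)
Z(b, q) = 4 + q (Z(b, q) = q + 4 = 4 + q)
r(m) = 4 + 2*m² (r(m) = (m² + m*m) + (4 + 0) = (m² + m²) + 4 = 2*m² + 4 = 4 + 2*m²)
-107*107 + r(-4) = -107*107 + (4 + 2*(-4)²) = -11449 + (4 + 2*16) = -11449 + (4 + 32) = -11449 + 36 = -11413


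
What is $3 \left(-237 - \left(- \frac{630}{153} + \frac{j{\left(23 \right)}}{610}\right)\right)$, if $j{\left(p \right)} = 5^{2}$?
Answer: $- \frac{1449249}{2074} \approx -698.77$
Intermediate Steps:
$j{\left(p \right)} = 25$
$3 \left(-237 - \left(- \frac{630}{153} + \frac{j{\left(23 \right)}}{610}\right)\right) = 3 \left(-237 - \left(- \frac{630}{153} + \frac{25}{610}\right)\right) = 3 \left(-237 - \left(\left(-630\right) \frac{1}{153} + 25 \cdot \frac{1}{610}\right)\right) = 3 \left(-237 - \left(- \frac{70}{17} + \frac{5}{122}\right)\right) = 3 \left(-237 - - \frac{8455}{2074}\right) = 3 \left(-237 + \frac{8455}{2074}\right) = 3 \left(- \frac{483083}{2074}\right) = - \frac{1449249}{2074}$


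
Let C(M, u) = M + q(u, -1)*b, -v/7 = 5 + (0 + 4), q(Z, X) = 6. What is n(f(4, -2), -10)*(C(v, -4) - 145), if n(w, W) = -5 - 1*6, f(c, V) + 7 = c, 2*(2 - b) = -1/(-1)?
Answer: 2189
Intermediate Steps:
b = 3/2 (b = 2 - (-1)/(2*(-1)) = 2 - (-1)*(-1)/2 = 2 - ½*1 = 2 - ½ = 3/2 ≈ 1.5000)
f(c, V) = -7 + c
n(w, W) = -11 (n(w, W) = -5 - 6 = -11)
v = -63 (v = -7*(5 + (0 + 4)) = -7*(5 + 4) = -7*9 = -63)
C(M, u) = 9 + M (C(M, u) = M + 6*(3/2) = M + 9 = 9 + M)
n(f(4, -2), -10)*(C(v, -4) - 145) = -11*((9 - 63) - 145) = -11*(-54 - 145) = -11*(-199) = 2189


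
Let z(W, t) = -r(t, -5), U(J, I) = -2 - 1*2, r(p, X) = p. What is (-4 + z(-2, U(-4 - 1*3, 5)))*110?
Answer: 0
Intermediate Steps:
U(J, I) = -4 (U(J, I) = -2 - 2 = -4)
z(W, t) = -t
(-4 + z(-2, U(-4 - 1*3, 5)))*110 = (-4 - 1*(-4))*110 = (-4 + 4)*110 = 0*110 = 0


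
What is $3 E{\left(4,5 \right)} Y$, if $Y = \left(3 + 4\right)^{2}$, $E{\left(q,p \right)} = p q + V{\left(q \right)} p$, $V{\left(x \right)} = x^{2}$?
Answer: $14700$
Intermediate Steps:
$E{\left(q,p \right)} = p q + p q^{2}$ ($E{\left(q,p \right)} = p q + q^{2} p = p q + p q^{2}$)
$Y = 49$ ($Y = 7^{2} = 49$)
$3 E{\left(4,5 \right)} Y = 3 \cdot 5 \cdot 4 \left(1 + 4\right) 49 = 3 \cdot 5 \cdot 4 \cdot 5 \cdot 49 = 3 \cdot 100 \cdot 49 = 300 \cdot 49 = 14700$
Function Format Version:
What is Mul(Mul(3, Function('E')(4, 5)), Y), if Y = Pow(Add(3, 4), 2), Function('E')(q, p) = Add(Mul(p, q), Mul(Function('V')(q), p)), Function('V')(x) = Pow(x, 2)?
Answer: 14700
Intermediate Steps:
Function('E')(q, p) = Add(Mul(p, q), Mul(p, Pow(q, 2))) (Function('E')(q, p) = Add(Mul(p, q), Mul(Pow(q, 2), p)) = Add(Mul(p, q), Mul(p, Pow(q, 2))))
Y = 49 (Y = Pow(7, 2) = 49)
Mul(Mul(3, Function('E')(4, 5)), Y) = Mul(Mul(3, Mul(5, 4, Add(1, 4))), 49) = Mul(Mul(3, Mul(5, 4, 5)), 49) = Mul(Mul(3, 100), 49) = Mul(300, 49) = 14700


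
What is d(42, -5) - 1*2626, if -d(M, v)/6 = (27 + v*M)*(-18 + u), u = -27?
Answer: -52036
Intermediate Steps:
d(M, v) = 7290 + 270*M*v (d(M, v) = -6*(27 + v*M)*(-18 - 27) = -6*(27 + M*v)*(-45) = -6*(-1215 - 45*M*v) = 7290 + 270*M*v)
d(42, -5) - 1*2626 = (7290 + 270*42*(-5)) - 1*2626 = (7290 - 56700) - 2626 = -49410 - 2626 = -52036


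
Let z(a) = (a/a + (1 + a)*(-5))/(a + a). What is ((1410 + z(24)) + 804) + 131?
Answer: 28109/12 ≈ 2342.4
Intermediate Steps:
z(a) = (-4 - 5*a)/(2*a) (z(a) = (1 + (-5 - 5*a))/((2*a)) = (-4 - 5*a)*(1/(2*a)) = (-4 - 5*a)/(2*a))
((1410 + z(24)) + 804) + 131 = ((1410 + (-5/2 - 2/24)) + 804) + 131 = ((1410 + (-5/2 - 2*1/24)) + 804) + 131 = ((1410 + (-5/2 - 1/12)) + 804) + 131 = ((1410 - 31/12) + 804) + 131 = (16889/12 + 804) + 131 = 26537/12 + 131 = 28109/12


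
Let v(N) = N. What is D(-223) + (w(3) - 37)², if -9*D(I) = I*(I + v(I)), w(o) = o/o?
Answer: -87794/9 ≈ -9754.9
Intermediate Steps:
w(o) = 1
D(I) = -2*I²/9 (D(I) = -I*(I + I)/9 = -I*2*I/9 = -2*I²/9)
D(-223) + (w(3) - 37)² = -2/9*(-223)² + (1 - 37)² = -2/9*49729 + (-36)² = -99458/9 + 1296 = -87794/9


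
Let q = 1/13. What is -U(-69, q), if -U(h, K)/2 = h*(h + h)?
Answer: 19044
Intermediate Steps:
q = 1/13 ≈ 0.076923
U(h, K) = -4*h**2 (U(h, K) = -2*h*(h + h) = -2*h*2*h = -4*h**2)
-U(-69, q) = -(-4)*(-69)**2 = -(-4)*4761 = -1*(-19044) = 19044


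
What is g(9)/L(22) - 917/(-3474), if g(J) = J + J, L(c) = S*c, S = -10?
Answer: 17401/95535 ≈ 0.18214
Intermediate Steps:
L(c) = -10*c
g(J) = 2*J
g(9)/L(22) - 917/(-3474) = (2*9)/((-10*22)) - 917/(-3474) = 18/(-220) - 917*(-1/3474) = 18*(-1/220) + 917/3474 = -9/110 + 917/3474 = 17401/95535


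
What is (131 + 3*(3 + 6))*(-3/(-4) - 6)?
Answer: -1659/2 ≈ -829.50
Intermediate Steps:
(131 + 3*(3 + 6))*(-3/(-4) - 6) = (131 + 3*9)*(-3*(-¼) - 6) = (131 + 27)*(¾ - 6) = 158*(-21/4) = -1659/2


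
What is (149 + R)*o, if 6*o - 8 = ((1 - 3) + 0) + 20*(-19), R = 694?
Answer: -52547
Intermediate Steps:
o = -187/3 (o = 4/3 + (((1 - 3) + 0) + 20*(-19))/6 = 4/3 + ((-2 + 0) - 380)/6 = 4/3 + (-2 - 380)/6 = 4/3 + (⅙)*(-382) = 4/3 - 191/3 = -187/3 ≈ -62.333)
(149 + R)*o = (149 + 694)*(-187/3) = 843*(-187/3) = -52547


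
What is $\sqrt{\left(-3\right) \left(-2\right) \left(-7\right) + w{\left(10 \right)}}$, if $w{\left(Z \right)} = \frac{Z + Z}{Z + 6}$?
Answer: $\frac{i \sqrt{163}}{2} \approx 6.3836 i$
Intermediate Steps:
$w{\left(Z \right)} = \frac{2 Z}{6 + Z}$
$\sqrt{\left(-3\right) \left(-2\right) \left(-7\right) + w{\left(10 \right)}} = \sqrt{\left(-3\right) \left(-2\right) \left(-7\right) + 2 \cdot 10 \frac{1}{6 + 10}} = \sqrt{6 \left(-7\right) + 2 \cdot 10 \cdot \frac{1}{16}} = \sqrt{-42 + 2 \cdot 10 \cdot \frac{1}{16}} = \sqrt{-42 + \frac{5}{4}} = \sqrt{- \frac{163}{4}} = \frac{i \sqrt{163}}{2}$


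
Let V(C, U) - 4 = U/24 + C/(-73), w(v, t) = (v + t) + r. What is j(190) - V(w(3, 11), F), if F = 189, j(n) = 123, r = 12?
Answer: 65105/584 ≈ 111.48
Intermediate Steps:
w(v, t) = 12 + t + v (w(v, t) = (v + t) + 12 = (t + v) + 12 = 12 + t + v)
V(C, U) = 4 - C/73 + U/24 (V(C, U) = 4 + (U/24 + C/(-73)) = 4 + (U*(1/24) + C*(-1/73)) = 4 + (U/24 - C/73) = 4 + (-C/73 + U/24) = 4 - C/73 + U/24)
j(190) - V(w(3, 11), F) = 123 - (4 - (12 + 11 + 3)/73 + (1/24)*189) = 123 - (4 - 1/73*26 + 63/8) = 123 - (4 - 26/73 + 63/8) = 123 - 1*6727/584 = 123 - 6727/584 = 65105/584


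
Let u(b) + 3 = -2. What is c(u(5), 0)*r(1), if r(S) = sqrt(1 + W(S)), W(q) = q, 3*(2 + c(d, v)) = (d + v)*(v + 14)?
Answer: -76*sqrt(2)/3 ≈ -35.827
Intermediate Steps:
u(b) = -5 (u(b) = -3 - 2 = -5)
c(d, v) = -2 + (14 + v)*(d + v)/3 (c(d, v) = -2 + ((d + v)*(v + 14))/3 = -2 + ((d + v)*(14 + v))/3 = -2 + ((14 + v)*(d + v))/3 = -2 + (14 + v)*(d + v)/3)
r(S) = sqrt(1 + S)
c(u(5), 0)*r(1) = (-2 + (1/3)*0**2 + (14/3)*(-5) + (14/3)*0 + (1/3)*(-5)*0)*sqrt(1 + 1) = (-2 + (1/3)*0 - 70/3 + 0 + 0)*sqrt(2) = (-2 + 0 - 70/3 + 0 + 0)*sqrt(2) = -76*sqrt(2)/3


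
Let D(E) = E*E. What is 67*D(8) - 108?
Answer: 4180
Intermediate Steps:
D(E) = E²
67*D(8) - 108 = 67*8² - 108 = 67*64 - 108 = 4288 - 108 = 4180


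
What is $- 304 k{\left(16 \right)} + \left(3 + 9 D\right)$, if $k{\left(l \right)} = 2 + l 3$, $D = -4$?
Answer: $-15233$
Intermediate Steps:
$k{\left(l \right)} = 2 + 3 l$
$- 304 k{\left(16 \right)} + \left(3 + 9 D\right) = - 304 \left(2 + 3 \cdot 16\right) + \left(3 + 9 \left(-4\right)\right) = - 304 \left(2 + 48\right) + \left(3 - 36\right) = \left(-304\right) 50 - 33 = -15200 - 33 = -15233$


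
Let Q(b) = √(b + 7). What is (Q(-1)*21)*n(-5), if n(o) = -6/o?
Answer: 126*√6/5 ≈ 61.727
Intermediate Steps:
Q(b) = √(7 + b)
(Q(-1)*21)*n(-5) = (√(7 - 1)*21)*(-6/(-5)) = (√6*21)*(-6*(-⅕)) = (21*√6)*(6/5) = 126*√6/5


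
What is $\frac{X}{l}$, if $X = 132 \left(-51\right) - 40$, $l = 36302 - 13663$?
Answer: $- \frac{6772}{22639} \approx -0.29913$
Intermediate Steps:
$l = 22639$
$X = -6772$ ($X = -6732 - 40 = -6772$)
$\frac{X}{l} = - \frac{6772}{22639}$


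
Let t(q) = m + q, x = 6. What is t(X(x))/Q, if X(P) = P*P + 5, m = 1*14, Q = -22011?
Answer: -5/2001 ≈ -0.0024987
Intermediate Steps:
m = 14
X(P) = 5 + P² (X(P) = P² + 5 = 5 + P²)
t(q) = 14 + q
t(X(x))/Q = (14 + (5 + 6²))/(-22011) = (14 + (5 + 36))*(-1/22011) = (14 + 41)*(-1/22011) = 55*(-1/22011) = -5/2001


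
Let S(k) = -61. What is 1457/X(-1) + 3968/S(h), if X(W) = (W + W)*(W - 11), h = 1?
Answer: -6355/1464 ≈ -4.3408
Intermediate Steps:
X(W) = 2*W*(-11 + W) (X(W) = (2*W)*(-11 + W) = 2*W*(-11 + W))
1457/X(-1) + 3968/S(h) = 1457/((2*(-1)*(-11 - 1))) + 3968/(-61) = 1457/((2*(-1)*(-12))) + 3968*(-1/61) = 1457/24 - 3968/61 = -6355/1464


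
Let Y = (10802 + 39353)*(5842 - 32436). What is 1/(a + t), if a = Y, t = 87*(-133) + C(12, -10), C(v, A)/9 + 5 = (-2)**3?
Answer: -1/1333833758 ≈ -7.4972e-10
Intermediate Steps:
C(v, A) = -117 (C(v, A) = -45 + 9*(-2)**3 = -45 + 9*(-8) = -45 - 72 = -117)
t = -11688 (t = 87*(-133) - 117 = -11571 - 117 = -11688)
Y = -1333822070 (Y = 50155*(-26594) = -1333822070)
a = -1333822070
1/(a + t) = 1/(-1333822070 - 11688) = 1/(-1333833758) = -1/1333833758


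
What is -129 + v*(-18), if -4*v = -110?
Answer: -624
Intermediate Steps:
v = 55/2 (v = -1/4*(-110) = 55/2 ≈ 27.500)
-129 + v*(-18) = -129 + (55/2)*(-18) = -129 - 495 = -624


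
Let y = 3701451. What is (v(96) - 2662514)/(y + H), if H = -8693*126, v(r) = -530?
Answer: -2663044/2606133 ≈ -1.0218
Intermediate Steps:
H = -1095318
(v(96) - 2662514)/(y + H) = (-530 - 2662514)/(3701451 - 1095318) = -2663044/2606133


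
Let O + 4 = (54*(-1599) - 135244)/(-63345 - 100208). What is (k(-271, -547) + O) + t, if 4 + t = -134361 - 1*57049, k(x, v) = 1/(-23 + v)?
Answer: -17844857105033/93225210 ≈ -1.9142e+5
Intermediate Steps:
t = -191414 (t = -4 + (-134361 - 1*57049) = -4 + (-134361 - 57049) = -4 - 191410 = -191414)
O = -432622/163553 (O = -4 + (54*(-1599) - 135244)/(-63345 - 100208) = -4 + (-86346 - 135244)/(-163553) = -4 - 221590*(-1/163553) = -4 + 221590/163553 = -432622/163553 ≈ -2.6451)
(k(-271, -547) + O) + t = (1/(-23 - 547) - 432622/163553) - 191414 = (1/(-570) - 432622/163553) - 191414 = (-1/570 - 432622/163553) - 191414 = -246758093/93225210 - 191414 = -17844857105033/93225210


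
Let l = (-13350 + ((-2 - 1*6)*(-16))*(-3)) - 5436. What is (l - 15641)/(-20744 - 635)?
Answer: 34811/21379 ≈ 1.6283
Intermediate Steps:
l = -19170 (l = (-13350 + ((-2 - 6)*(-16))*(-3)) - 5436 = (-13350 - 8*(-16)*(-3)) - 5436 = (-13350 + 128*(-3)) - 5436 = (-13350 - 384) - 5436 = -13734 - 5436 = -19170)
(l - 15641)/(-20744 - 635) = (-19170 - 15641)/(-20744 - 635) = -34811/(-21379) = -34811*(-1/21379) = 34811/21379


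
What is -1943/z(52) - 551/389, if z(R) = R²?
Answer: -2245731/1051856 ≈ -2.1350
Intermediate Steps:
-1943/z(52) - 551/389 = -1943/(52²) - 551/389 = -1943/2704 - 551*1/389 = -1943*1/2704 - 551/389 = -1943/2704 - 551/389 = -2245731/1051856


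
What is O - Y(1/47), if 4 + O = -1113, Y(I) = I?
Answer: -52500/47 ≈ -1117.0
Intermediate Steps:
O = -1117 (O = -4 - 1113 = -1117)
O - Y(1/47) = -1117 - 1/47 = -52500/47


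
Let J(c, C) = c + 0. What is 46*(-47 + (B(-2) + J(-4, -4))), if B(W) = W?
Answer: -2438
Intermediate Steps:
J(c, C) = c
46*(-47 + (B(-2) + J(-4, -4))) = 46*(-47 + (-2 - 4)) = 46*(-47 - 6) = 46*(-53) = -2438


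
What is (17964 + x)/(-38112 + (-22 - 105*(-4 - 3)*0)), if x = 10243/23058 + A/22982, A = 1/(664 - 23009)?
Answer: -26589710750314924/56443272995597985 ≈ -0.47109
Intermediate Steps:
A = -1/22345 (A = 1/(-22345) = -1/22345 ≈ -4.4753e-5)
x = 1315029086228/2960259767955 (x = 10243/23058 - 1/22345/22982 = 10243*(1/23058) - 1/22345*1/22982 = 10243/23058 - 1/513532790 = 1315029086228/2960259767955 ≈ 0.44423)
(17964 + x)/(-38112 + (-22 - 105*(-4 - 3)*0)) = (17964 + 1315029086228/2960259767955)/(-38112 + (-22 - 105*(-4 - 3)*0)) = 53179421500629848/(2960259767955*(-38112 + (-22 - (-735)*0))) = 53179421500629848/(2960259767955*(-38112 + (-22 - 105*0))) = 53179421500629848/(2960259767955*(-38112 + (-22 + 0))) = 53179421500629848/(2960259767955*(-38112 - 22)) = (53179421500629848/2960259767955)/(-38134) = (53179421500629848/2960259767955)*(-1/38134) = -26589710750314924/56443272995597985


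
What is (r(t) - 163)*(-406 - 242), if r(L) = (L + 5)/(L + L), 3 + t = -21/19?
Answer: 1374030/13 ≈ 1.0569e+5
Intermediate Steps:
t = -78/19 (t = -3 - 21/19 = -78/19 ≈ -4.1053)
r(L) = (5 + L)/(2*L) (r(L) = (5 + L)/((2*L)) = (5 + L)*(1/(2*L)) = (5 + L)/(2*L))
(r(t) - 163)*(-406 - 242) = ((5 - 78/19)/(2*(-78/19)) - 163)*(-406 - 242) = ((½)*(-19/78)*(17/19) - 163)*(-648) = (-17/156 - 163)*(-648) = -25445/156*(-648) = 1374030/13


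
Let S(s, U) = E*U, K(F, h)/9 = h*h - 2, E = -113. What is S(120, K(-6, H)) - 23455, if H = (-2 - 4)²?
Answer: -1339453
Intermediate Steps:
H = 36 (H = (-6)² = 36)
K(F, h) = -18 + 9*h² (K(F, h) = 9*(h*h - 2) = 9*(h² - 2) = 9*(-2 + h²) = -18 + 9*h²)
S(s, U) = -113*U
S(120, K(-6, H)) - 23455 = -113*(-18 + 9*36²) - 23455 = -113*(-18 + 9*1296) - 23455 = -113*(-18 + 11664) - 23455 = -113*11646 - 23455 = -1315998 - 23455 = -1339453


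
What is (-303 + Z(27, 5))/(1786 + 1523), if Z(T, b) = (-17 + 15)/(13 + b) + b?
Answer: -2683/29781 ≈ -0.090091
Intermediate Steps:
Z(T, b) = b - 2/(13 + b) (Z(T, b) = -2/(13 + b) + b = b - 2/(13 + b))
(-303 + Z(27, 5))/(1786 + 1523) = (-303 + (-2 + 5² + 13*5)/(13 + 5))/(1786 + 1523) = (-303 + (-2 + 25 + 65)/18)/3309 = (-303 + (1/18)*88)*(1/3309) = (-303 + 44/9)*(1/3309) = -2683/9*1/3309 = -2683/29781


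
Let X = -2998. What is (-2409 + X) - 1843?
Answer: -7250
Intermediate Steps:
(-2409 + X) - 1843 = (-2409 - 2998) - 1843 = -5407 - 1843 = -7250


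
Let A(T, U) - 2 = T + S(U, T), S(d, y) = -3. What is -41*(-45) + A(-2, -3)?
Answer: 1842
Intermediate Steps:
A(T, U) = -1 + T (A(T, U) = 2 + (T - 3) = 2 + (-3 + T) = -1 + T)
-41*(-45) + A(-2, -3) = -41*(-45) + (-1 - 2) = 1845 - 3 = 1842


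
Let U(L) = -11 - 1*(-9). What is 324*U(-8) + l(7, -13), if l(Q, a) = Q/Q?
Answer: -647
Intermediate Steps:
U(L) = -2 (U(L) = -11 + 9 = -2)
l(Q, a) = 1
324*U(-8) + l(7, -13) = 324*(-2) + 1 = -648 + 1 = -647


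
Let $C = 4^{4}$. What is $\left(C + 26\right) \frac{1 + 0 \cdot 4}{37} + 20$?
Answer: $\frac{1022}{37} \approx 27.622$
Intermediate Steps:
$C = 256$
$\left(C + 26\right) \frac{1 + 0 \cdot 4}{37} + 20 = \left(256 + 26\right) \frac{1 + 0 \cdot 4}{37} + 20 = 282 \left(1 + 0\right) \frac{1}{37} + 20 = 282 \cdot 1 \cdot \frac{1}{37} + 20 = 282 \cdot \frac{1}{37} + 20 = \frac{282}{37} + 20 = \frac{1022}{37}$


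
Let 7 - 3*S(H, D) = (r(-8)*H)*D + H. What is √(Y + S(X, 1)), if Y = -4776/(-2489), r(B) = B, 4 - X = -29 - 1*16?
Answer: 11*√54643506/7467 ≈ 10.890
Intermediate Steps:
X = 49 (X = 4 - (-29 - 1*16) = 4 - (-29 - 16) = 4 - 1*(-45) = 4 + 45 = 49)
S(H, D) = 7/3 - H/3 + 8*D*H/3 (S(H, D) = 7/3 - ((-8*H)*D + H)/3 = 7/3 - (-8*D*H + H)/3 = 7/3 - (H - 8*D*H)/3 = 7/3 + (-H/3 + 8*D*H/3) = 7/3 - H/3 + 8*D*H/3)
Y = 4776/2489 (Y = -4776*(-1/2489) = 4776/2489 ≈ 1.9188)
√(Y + S(X, 1)) = √(4776/2489 + (7/3 - ⅓*49 + (8/3)*1*49)) = √(4776/2489 + (7/3 - 49/3 + 392/3)) = √(4776/2489 + 350/3) = √(885478/7467) = 11*√54643506/7467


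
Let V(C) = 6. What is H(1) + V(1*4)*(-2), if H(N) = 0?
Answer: -12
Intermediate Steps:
H(1) + V(1*4)*(-2) = 0 + 6*(-2) = 0 - 12 = -12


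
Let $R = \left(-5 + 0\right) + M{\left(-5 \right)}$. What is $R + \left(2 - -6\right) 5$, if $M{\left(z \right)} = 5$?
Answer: $40$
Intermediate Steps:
$R = 0$ ($R = \left(-5 + 0\right) + 5 = -5 + 5 = 0$)
$R + \left(2 - -6\right) 5 = 0 + \left(2 - -6\right) 5 = 0 + \left(2 + 6\right) 5 = 0 + 8 \cdot 5 = 0 + 40 = 40$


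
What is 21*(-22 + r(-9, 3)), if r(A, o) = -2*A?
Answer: -84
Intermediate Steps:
21*(-22 + r(-9, 3)) = 21*(-22 - 2*(-9)) = 21*(-22 + 18) = 21*(-4) = -84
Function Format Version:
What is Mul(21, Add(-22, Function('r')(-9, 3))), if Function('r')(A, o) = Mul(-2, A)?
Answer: -84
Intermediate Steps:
Mul(21, Add(-22, Function('r')(-9, 3))) = Mul(21, Add(-22, Mul(-2, -9))) = Mul(21, Add(-22, 18)) = Mul(21, -4) = -84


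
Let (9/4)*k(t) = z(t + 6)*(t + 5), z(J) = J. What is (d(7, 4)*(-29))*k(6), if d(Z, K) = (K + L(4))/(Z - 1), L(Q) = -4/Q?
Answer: -2552/3 ≈ -850.67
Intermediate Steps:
d(Z, K) = (-1 + K)/(-1 + Z) (d(Z, K) = (K - 4/4)/(Z - 1) = (K - 4*¼)/(-1 + Z) = (K - 1)/(-1 + Z) = (-1 + K)/(-1 + Z))
k(t) = 4*(5 + t)*(6 + t)/9 (k(t) = 4*((t + 6)*(t + 5))/9 = 4*((6 + t)*(5 + t))/9 = 4*((5 + t)*(6 + t))/9 = 4*(5 + t)*(6 + t)/9)
(d(7, 4)*(-29))*k(6) = (((-1 + 4)/(-1 + 7))*(-29))*(4*(5 + 6)*(6 + 6)/9) = ((3/6)*(-29))*((4/9)*11*12) = (((⅙)*3)*(-29))*(176/3) = ((½)*(-29))*(176/3) = -29/2*176/3 = -2552/3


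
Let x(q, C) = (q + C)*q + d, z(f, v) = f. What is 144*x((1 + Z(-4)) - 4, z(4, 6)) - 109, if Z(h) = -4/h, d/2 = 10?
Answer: 2195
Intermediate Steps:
d = 20 (d = 2*10 = 20)
x(q, C) = 20 + q*(C + q) (x(q, C) = (q + C)*q + 20 = (C + q)*q + 20 = q*(C + q) + 20 = 20 + q*(C + q))
144*x((1 + Z(-4)) - 4, z(4, 6)) - 109 = 144*(20 + ((1 - 4/(-4)) - 4)**2 + 4*((1 - 4/(-4)) - 4)) - 109 = 144*(20 + ((1 - 4*(-1/4)) - 4)**2 + 4*((1 - 4*(-1/4)) - 4)) - 109 = 144*(20 + ((1 + 1) - 4)**2 + 4*((1 + 1) - 4)) - 109 = 144*(20 + (2 - 4)**2 + 4*(2 - 4)) - 109 = 144*(20 + (-2)**2 + 4*(-2)) - 109 = 144*(20 + 4 - 8) - 109 = 144*16 - 109 = 2304 - 109 = 2195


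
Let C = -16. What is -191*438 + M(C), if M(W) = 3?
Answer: -83655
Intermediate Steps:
-191*438 + M(C) = -191*438 + 3 = -83658 + 3 = -83655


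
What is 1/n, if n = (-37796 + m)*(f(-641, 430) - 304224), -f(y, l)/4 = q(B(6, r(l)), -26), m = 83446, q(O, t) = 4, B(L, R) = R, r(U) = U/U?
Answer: -1/13888556000 ≈ -7.2002e-11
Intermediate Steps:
r(U) = 1
f(y, l) = -16 (f(y, l) = -4*4 = -16)
n = -13888556000 (n = (-37796 + 83446)*(-16 - 304224) = 45650*(-304240) = -13888556000)
1/n = 1/(-13888556000) = -1/13888556000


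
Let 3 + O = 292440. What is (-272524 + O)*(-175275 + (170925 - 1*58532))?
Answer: -1252169266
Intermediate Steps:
O = 292437 (O = -3 + 292440 = 292437)
(-272524 + O)*(-175275 + (170925 - 1*58532)) = (-272524 + 292437)*(-175275 + (170925 - 1*58532)) = 19913*(-175275 + (170925 - 58532)) = 19913*(-175275 + 112393) = 19913*(-62882) = -1252169266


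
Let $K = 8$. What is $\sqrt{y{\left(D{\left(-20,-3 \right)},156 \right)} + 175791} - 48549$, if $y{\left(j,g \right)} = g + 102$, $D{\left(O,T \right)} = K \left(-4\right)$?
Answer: $-48549 + 3 \sqrt{19561} \approx -48129.0$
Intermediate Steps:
$D{\left(O,T \right)} = -32$ ($D{\left(O,T \right)} = 8 \left(-4\right) = -32$)
$y{\left(j,g \right)} = 102 + g$
$\sqrt{y{\left(D{\left(-20,-3 \right)},156 \right)} + 175791} - 48549 = \sqrt{\left(102 + 156\right) + 175791} - 48549 = \sqrt{258 + 175791} - 48549 = \sqrt{176049} - 48549 = 3 \sqrt{19561} - 48549 = -48549 + 3 \sqrt{19561}$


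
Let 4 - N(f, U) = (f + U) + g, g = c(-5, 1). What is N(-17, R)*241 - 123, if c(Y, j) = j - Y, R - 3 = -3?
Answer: 3492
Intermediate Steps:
R = 0 (R = 3 - 3 = 0)
g = 6 (g = 1 - 1*(-5) = 1 + 5 = 6)
N(f, U) = -2 - U - f (N(f, U) = 4 - ((f + U) + 6) = 4 - ((U + f) + 6) = 4 - (6 + U + f) = 4 + (-6 - U - f) = -2 - U - f)
N(-17, R)*241 - 123 = (-2 - 1*0 - 1*(-17))*241 - 123 = (-2 + 0 + 17)*241 - 123 = 15*241 - 123 = 3615 - 123 = 3492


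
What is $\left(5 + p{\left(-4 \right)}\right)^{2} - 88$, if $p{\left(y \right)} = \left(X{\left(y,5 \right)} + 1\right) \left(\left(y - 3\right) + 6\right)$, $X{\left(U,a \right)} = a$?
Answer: $-87$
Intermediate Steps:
$p{\left(y \right)} = 18 + 6 y$ ($p{\left(y \right)} = \left(5 + 1\right) \left(\left(y - 3\right) + 6\right) = 6 \left(\left(y - 3\right) + 6\right) = 6 \left(\left(-3 + y\right) + 6\right) = 6 \left(3 + y\right) = 18 + 6 y$)
$\left(5 + p{\left(-4 \right)}\right)^{2} - 88 = \left(5 + \left(18 + 6 \left(-4\right)\right)\right)^{2} - 88 = \left(5 + \left(18 - 24\right)\right)^{2} - 88 = \left(5 - 6\right)^{2} - 88 = \left(-1\right)^{2} - 88 = 1 - 88 = -87$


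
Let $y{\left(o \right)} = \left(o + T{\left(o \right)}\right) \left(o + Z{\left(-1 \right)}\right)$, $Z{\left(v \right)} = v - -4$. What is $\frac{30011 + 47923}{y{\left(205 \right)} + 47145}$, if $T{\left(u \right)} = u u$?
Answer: $\frac{77934}{8830985} \approx 0.0088251$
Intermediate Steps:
$Z{\left(v \right)} = 4 + v$ ($Z{\left(v \right)} = v + 4 = 4 + v$)
$T{\left(u \right)} = u^{2}$
$y{\left(o \right)} = \left(3 + o\right) \left(o + o^{2}\right)$ ($y{\left(o \right)} = \left(o + o^{2}\right) \left(o + \left(4 - 1\right)\right) = \left(o + o^{2}\right) \left(o + 3\right) = \left(o + o^{2}\right) \left(3 + o\right) = \left(3 + o\right) \left(o + o^{2}\right)$)
$\frac{30011 + 47923}{y{\left(205 \right)} + 47145} = \frac{30011 + 47923}{205 \left(3 + 205^{2} + 4 \cdot 205\right) + 47145} = \frac{77934}{205 \left(3 + 42025 + 820\right) + 47145} = \frac{77934}{205 \cdot 42848 + 47145} = \frac{77934}{8783840 + 47145} = \frac{77934}{8830985}$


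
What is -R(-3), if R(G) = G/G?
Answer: -1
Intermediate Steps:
R(G) = 1
-R(-3) = -1*1 = -1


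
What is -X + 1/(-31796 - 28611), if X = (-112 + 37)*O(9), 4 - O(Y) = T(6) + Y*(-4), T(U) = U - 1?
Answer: 158568374/60407 ≈ 2625.0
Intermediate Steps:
T(U) = -1 + U
O(Y) = -1 + 4*Y (O(Y) = 4 - ((-1 + 6) + Y*(-4)) = 4 - (5 - 4*Y) = 4 + (-5 + 4*Y) = -1 + 4*Y)
X = -2625 (X = (-112 + 37)*(-1 + 4*9) = -75*(-1 + 36) = -75*35 = -2625)
-X + 1/(-31796 - 28611) = -1*(-2625) + 1/(-31796 - 28611) = 2625 + 1/(-60407) = 2625 - 1/60407 = 158568374/60407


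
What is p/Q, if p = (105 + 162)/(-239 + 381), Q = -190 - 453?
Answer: -267/91306 ≈ -0.0029242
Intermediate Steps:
Q = -643
p = 267/142 ≈ 1.8803
p/Q = (267/142)/(-643) = (267/142)*(-1/643) = -267/91306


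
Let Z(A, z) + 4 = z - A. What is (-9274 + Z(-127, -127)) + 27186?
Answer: 17908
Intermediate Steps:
Z(A, z) = -4 + z - A (Z(A, z) = -4 + (z - A) = -4 + z - A)
(-9274 + Z(-127, -127)) + 27186 = (-9274 + (-4 - 127 - 1*(-127))) + 27186 = (-9274 + (-4 - 127 + 127)) + 27186 = (-9274 - 4) + 27186 = -9278 + 27186 = 17908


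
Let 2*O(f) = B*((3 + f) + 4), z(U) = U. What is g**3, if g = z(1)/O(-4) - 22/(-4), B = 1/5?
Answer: 148877/216 ≈ 689.25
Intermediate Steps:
B = 1/5 ≈ 0.20000
O(f) = 7/10 + f/10 (O(f) = (((3 + f) + 4)/5)/2 = ((7 + f)/5)/2 = (7/5 + f/5)/2 = 7/10 + f/10)
g = 53/6 (g = 1/(7/10 + (1/10)*(-4)) - 22/(-4) = 1/(7/10 - 2/5) - 22*(-1/4) = 1/(3/10) + 11/2 = 1*(10/3) + 11/2 = 10/3 + 11/2 = 53/6 ≈ 8.8333)
g**3 = (53/6)**3 = 148877/216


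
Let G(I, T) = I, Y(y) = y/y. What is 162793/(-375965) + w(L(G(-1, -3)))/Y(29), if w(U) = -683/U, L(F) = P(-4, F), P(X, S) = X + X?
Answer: 255481751/3007720 ≈ 84.942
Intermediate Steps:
Y(y) = 1
P(X, S) = 2*X
L(F) = -8 (L(F) = 2*(-4) = -8)
162793/(-375965) + w(L(G(-1, -3)))/Y(29) = 162793/(-375965) - 683/(-8)/1 = 162793*(-1/375965) - 683*(-⅛)*1 = -162793/375965 + (683/8)*1 = -162793/375965 + 683/8 = 255481751/3007720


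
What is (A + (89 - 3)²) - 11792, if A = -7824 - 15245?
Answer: -27465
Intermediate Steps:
A = -23069
(A + (89 - 3)²) - 11792 = (-23069 + (89 - 3)²) - 11792 = (-23069 + 86²) - 11792 = (-23069 + 7396) - 11792 = -15673 - 11792 = -27465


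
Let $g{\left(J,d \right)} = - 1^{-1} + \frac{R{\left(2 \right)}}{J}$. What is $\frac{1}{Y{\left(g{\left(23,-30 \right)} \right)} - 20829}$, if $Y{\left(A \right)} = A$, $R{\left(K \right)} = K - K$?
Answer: $- \frac{1}{20830} \approx -4.8008 \cdot 10^{-5}$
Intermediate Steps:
$R{\left(K \right)} = 0$
$g{\left(J,d \right)} = -1$ ($g{\left(J,d \right)} = - 1^{-1} + \frac{0}{J} = \left(-1\right) 1 + 0 = -1 + 0 = -1$)
$\frac{1}{Y{\left(g{\left(23,-30 \right)} \right)} - 20829} = \frac{1}{-1 - 20829} = \frac{1}{-20830} = - \frac{1}{20830}$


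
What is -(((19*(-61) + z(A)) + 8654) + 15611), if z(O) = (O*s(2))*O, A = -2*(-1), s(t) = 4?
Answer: -23122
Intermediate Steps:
A = 2
z(O) = 4*O² (z(O) = (O*4)*O = (4*O)*O = 4*O²)
-(((19*(-61) + z(A)) + 8654) + 15611) = -(((19*(-61) + 4*2²) + 8654) + 15611) = -(((-1159 + 4*4) + 8654) + 15611) = -(((-1159 + 16) + 8654) + 15611) = -((-1143 + 8654) + 15611) = -(7511 + 15611) = -1*23122 = -23122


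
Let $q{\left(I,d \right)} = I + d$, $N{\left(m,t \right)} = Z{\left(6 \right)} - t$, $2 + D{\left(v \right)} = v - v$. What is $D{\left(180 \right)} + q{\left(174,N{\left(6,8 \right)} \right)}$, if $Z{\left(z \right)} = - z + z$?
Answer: $164$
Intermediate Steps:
$Z{\left(z \right)} = 0$
$D{\left(v \right)} = -2$ ($D{\left(v \right)} = -2 + \left(v - v\right) = -2 + 0 = -2$)
$N{\left(m,t \right)} = - t$ ($N{\left(m,t \right)} = 0 - t = - t$)
$D{\left(180 \right)} + q{\left(174,N{\left(6,8 \right)} \right)} = -2 + \left(174 - 8\right) = -2 + 166 = 164$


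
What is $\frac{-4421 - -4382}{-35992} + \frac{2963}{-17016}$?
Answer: $- \frac{1655948}{9569373} \approx -0.17305$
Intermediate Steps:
$\frac{-4421 - -4382}{-35992} + \frac{2963}{-17016} = \left(-4421 + 4382\right) \left(- \frac{1}{35992}\right) + 2963 \left(- \frac{1}{17016}\right) = \left(-39\right) \left(- \frac{1}{35992}\right) - \frac{2963}{17016} = \frac{39}{35992} - \frac{2963}{17016} = - \frac{1655948}{9569373}$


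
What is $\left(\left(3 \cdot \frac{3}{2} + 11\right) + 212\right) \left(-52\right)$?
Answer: $-11830$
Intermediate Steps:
$\left(\left(3 \cdot \frac{3}{2} + 11\right) + 212\right) \left(-52\right) = \left(\left(\frac{9}{2} + 11\right) + 212\right) \left(-52\right) = \left(\frac{31}{2} + 212\right) \left(-52\right) = \frac{455}{2} \left(-52\right) = -11830$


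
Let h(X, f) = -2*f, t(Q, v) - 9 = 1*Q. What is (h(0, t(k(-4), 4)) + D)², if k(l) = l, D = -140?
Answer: 22500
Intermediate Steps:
t(Q, v) = 9 + Q (t(Q, v) = 9 + 1*Q = 9 + Q)
(h(0, t(k(-4), 4)) + D)² = (-2*(9 - 4) - 140)² = (-2*5 - 140)² = (-10 - 140)² = (-150)² = 22500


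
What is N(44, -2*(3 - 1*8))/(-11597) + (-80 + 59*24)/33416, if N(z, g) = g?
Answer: 1894929/48440669 ≈ 0.039119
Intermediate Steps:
N(44, -2*(3 - 1*8))/(-11597) + (-80 + 59*24)/33416 = -2*(3 - 1*8)/(-11597) + (-80 + 59*24)/33416 = -2*(3 - 8)*(-1/11597) + (-80 + 1416)*(1/33416) = -2*(-5)*(-1/11597) + 1336*(1/33416) = 10*(-1/11597) + 167/4177 = -10/11597 + 167/4177 = 1894929/48440669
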